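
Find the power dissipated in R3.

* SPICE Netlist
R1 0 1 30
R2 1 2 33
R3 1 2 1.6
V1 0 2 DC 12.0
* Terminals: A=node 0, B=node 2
Nodal analysis, taking node 2 as the 0 V reference.
Source V1 fixes V_0 = 12 V.
KCL at each unknown node (sum of currents leaving = 0; resistances in Ω):
  Node 1: (V_1 - 12)/30 + (V_1 - 0)/33 + (V_1 - 0)/1.6 = 0
Collecting terms: 0.6886 × V_1 = 0.4  =>  V_1 = 0.5809 V
I_R3 = (V_1 - V_2)/R3 = (0.5809 - 0)/1.6 = 0.363 A
P_R3 = I_R3² × R3 = (0.363)² × 1.6 = 0.2109 W

Final answer: 0.2109 W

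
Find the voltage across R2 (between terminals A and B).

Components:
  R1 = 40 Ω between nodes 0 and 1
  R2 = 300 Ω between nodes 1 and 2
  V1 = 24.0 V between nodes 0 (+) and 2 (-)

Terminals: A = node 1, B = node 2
R1 and R2 are in series across V1 (node 0 → node 1 → node 2), and the output A–B is taken across R2, so this is a voltage divider.
Series current: I = V1/(R1 + R2) = 24/(40 + 300) = 24/340 = 0.07059 A
V_R2 = I × R2 = V1 × R2/(R1 + R2) = 24 × 300/340 = 21.18 V

Final answer: 21.18 V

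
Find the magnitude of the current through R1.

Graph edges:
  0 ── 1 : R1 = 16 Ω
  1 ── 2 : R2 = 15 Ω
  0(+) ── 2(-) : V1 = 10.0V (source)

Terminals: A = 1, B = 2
Nodal analysis, taking node 2 as the 0 V reference.
Source V1 fixes V_0 = 10 V.
KCL at each unknown node (sum of currents leaving = 0; resistances in Ω):
  Node 1: (V_1 - 10)/16 + (V_1 - 0)/15 = 0
Collecting terms: 0.1292 × V_1 = 0.625  =>  V_1 = 4.839 V
I_R1 = (V_0 - V_1)/R1 = (10 - 4.839)/16 = 0.3226 A
|I_R1| = 0.3226 A

Final answer: |I_R1| = 0.3226 A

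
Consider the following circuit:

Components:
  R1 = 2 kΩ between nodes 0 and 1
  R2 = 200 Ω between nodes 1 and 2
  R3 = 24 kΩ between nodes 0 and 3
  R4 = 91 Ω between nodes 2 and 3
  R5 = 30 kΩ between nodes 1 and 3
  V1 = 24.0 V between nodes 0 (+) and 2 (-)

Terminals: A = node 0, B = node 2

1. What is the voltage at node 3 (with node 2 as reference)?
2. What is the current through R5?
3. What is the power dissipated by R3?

Nodal analysis, taking node 2 as the 0 V reference.
Source V1 fixes V_0 = 24 V.
KCL at each unknown node (sum of currents leaving = 0; resistances in Ω):
  Node 1: (V_1 - 24)/2000 + (V_1 - 0)/200 + (V_1 - V_3)/30000 = 0
  Node 3: (V_3 - 24)/24000 + (V_3 - 0)/91 + (V_3 - V_1)/30000 = 0
Collecting terms (coefficients in siemens):
  0.005533·V_1 - 0.00003333·V_3 = 0.012
  0.01106·V_3 - 0.00003333·V_1 = 0.001
Determinant D = (0.005533)(0.01106) - (-0.00003333)(-0.00003333) = 0.00006122
V_1 = [(0.012)(0.01106) - (-0.00003333)(0.001)]/D = 2.169 V
V_3 = [(0.005533)(0.001) - (0.012)(-0.00003333)]/D = 0.09692 V
Part 1:
  Read off the nodal solution: V_3 = 0.09692 V
Part 2:
  I_R5 = (V_1 - V_3)/R5 = (2.169 - 0.09692)/30000 = 0.00006908 A
  Magnitude: I_R5 = 0.00006908 A
Part 3:
  I_R3 = (V_0 - V_3)/R3 = (24 - 0.09692)/24000 = 0.000996 A
  P_R3 = I_R3² × R3 = (0.000996)² × 24000 = 0.02381 W

Final answers:
1. V_3 = 0.09692 V
2. I_R5 = 6.908e-05 A
3. P_R3 = 0.02381 W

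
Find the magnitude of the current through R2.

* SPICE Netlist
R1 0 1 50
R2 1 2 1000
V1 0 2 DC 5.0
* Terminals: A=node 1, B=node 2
Nodal analysis, taking node 2 as the 0 V reference.
Source V1 fixes V_0 = 5 V.
KCL at each unknown node (sum of currents leaving = 0; resistances in Ω):
  Node 1: (V_1 - 5)/50 + (V_1 - 0)/1000 = 0
Collecting terms: 0.021 × V_1 = 0.1  =>  V_1 = 4.762 V
I_R2 = (V_1 - V_2)/R2 = (4.762 - 0)/1000 = 0.004762 A
|I_R2| = 0.004762 A

Final answer: |I_R2| = 0.004762 A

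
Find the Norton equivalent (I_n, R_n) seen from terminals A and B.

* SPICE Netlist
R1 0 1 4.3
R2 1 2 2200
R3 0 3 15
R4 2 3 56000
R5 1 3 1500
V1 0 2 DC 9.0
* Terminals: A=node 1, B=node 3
Find the Thévenin equivalent first; then I_n = V_th/R_th and R_n = R_th.
Step 1 — V_th is the open-circuit voltage V_A - V_B (nothing connected across the terminals).
Nodal analysis, taking node 2 as the 0 V reference.
Source V1 fixes V_0 = 9 V.
KCL at each unknown node (sum of currents leaving = 0; resistances in Ω):
  Node 1: (V_1 - 9)/4.3 + (V_1 - 0)/2200 + (V_1 - V_3)/1500 = 0
  Node 3: (V_3 - 9)/15 + (V_3 - 0)/56000 + (V_3 - V_1)/1500 = 0
Collecting terms (coefficients in siemens):
  0.2337·V_1 - 0.0006667·V_3 = 2.093
  0.06735·V_3 - 0.0006667·V_1 = 0.6
Determinant D = (0.2337)(0.06735) - (-0.0006667)(-0.0006667) = 0.01574
V_1 = [(2.093)(0.06735) - (-0.0006667)(0.6)]/D = 8.982 V
V_3 = [(0.2337)(0.6) - (2.093)(-0.0006667)]/D = 8.997 V
V_th = V_1 - V_3 = 8.982 - 8.997 = -0.01495 V
Step 2 — R_th: zero the source — replace V1 by a short circuit (node 2 merges into node 0) — and find the resistance seen between A (node 1) and B (node 3).
Reduce the network between node 1 (A) and node 3 (B) by series/parallel combination:
  Rp1 = R1 ‖ R2 (parallel, both between nodes 0 and 1) = 1/(1/4.3 + 1/2200) = 4.292 Ω
  Rp2 = R3 ‖ R4 (parallel, both between nodes 0 and 3) = 1/(1/15 + 1/56000) = 15 Ω
  Rs1 = Rp1 + Rp2 (series, joined only at node 0) = 4.292 + 15 = 19.29 Ω
  Rp3 = R5 ‖ Rs1 (parallel, both between nodes 1 and 3) = 1/(1/1500 + 1/19.29) = 19.04 Ω
R_th = 19.04 Ω
I_n = V_th/R_th = -0.01495/19.04 = -0.0007853 A, and R_n = R_th = 19.04 Ω

Final answer: I_n = -0.0007853 A, R_n = 19.04 Ω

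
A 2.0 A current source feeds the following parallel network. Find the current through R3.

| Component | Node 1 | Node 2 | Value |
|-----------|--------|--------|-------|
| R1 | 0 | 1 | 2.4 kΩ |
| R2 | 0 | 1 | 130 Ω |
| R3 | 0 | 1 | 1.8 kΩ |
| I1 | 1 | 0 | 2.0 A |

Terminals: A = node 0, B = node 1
All resistors sit directly between nodes 0 and 1, so they are in parallel and share one voltage V; the full source current 2 A splits among them.
1/R_par = 1/2400 + 1/130 + 1/1800 = 0.008665 S  =>  R_par = 115.4 Ω
V = I × R_par = 2 × 115.4 = 230.8 V
I_R3 = V/R3 = 230.8/1800 = 0.1282 A

Final answer: 0.1282 A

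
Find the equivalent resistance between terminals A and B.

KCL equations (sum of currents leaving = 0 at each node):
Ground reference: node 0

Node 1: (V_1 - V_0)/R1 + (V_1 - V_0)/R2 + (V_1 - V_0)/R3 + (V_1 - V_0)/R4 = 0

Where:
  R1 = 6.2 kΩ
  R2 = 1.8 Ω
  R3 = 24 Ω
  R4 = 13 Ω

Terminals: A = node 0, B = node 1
Reduce the network between node 0 (A) and node 1 (B) by series/parallel combination:
  Rp1 = R1 ‖ R2 ‖ R3 ‖ R4 (parallel, all between nodes 0 and 1) = 1/(1/6200 + 1/1.8 + 1/24 + 1/13) = 1.483 Ω
R_eq = 1.483 Ω

Final answer: 1.483 Ω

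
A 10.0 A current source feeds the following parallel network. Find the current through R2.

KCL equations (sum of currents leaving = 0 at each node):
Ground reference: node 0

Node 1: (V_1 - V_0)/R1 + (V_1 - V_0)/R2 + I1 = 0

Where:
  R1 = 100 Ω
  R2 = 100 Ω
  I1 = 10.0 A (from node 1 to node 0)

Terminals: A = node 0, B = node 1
All resistors sit directly between nodes 0 and 1, so they are in parallel and share one voltage V; the full source current 10 A splits among them.
1/R_par = 1/100 + 1/100 = 0.02 S  =>  R_par = 50 Ω
V = I × R_par = 10 × 50 = 500 V
I_R2 = V/R2 = 500/100 = 5 A

Final answer: 5 A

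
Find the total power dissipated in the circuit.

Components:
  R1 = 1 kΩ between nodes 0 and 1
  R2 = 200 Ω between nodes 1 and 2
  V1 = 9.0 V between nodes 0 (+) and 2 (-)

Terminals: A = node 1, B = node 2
Nodal analysis, taking node 2 as the 0 V reference.
Source V1 fixes V_0 = 9 V.
KCL at each unknown node (sum of currents leaving = 0; resistances in Ω):
  Node 1: (V_1 - 9)/1000 + (V_1 - 0)/200 = 0
Collecting terms: 0.006 × V_1 = 0.009  =>  V_1 = 1.5 V
Power in each resistor, P = (ΔV)²/R:
  P_R1 = (9 - 1.5)²/1000 = 0.05625 W
  P_R2 = (1.5 - 0)²/200 = 0.01125 W
P_total = P_R1 + P_R2 = 0.0675 W

Final answer: 0.0675 W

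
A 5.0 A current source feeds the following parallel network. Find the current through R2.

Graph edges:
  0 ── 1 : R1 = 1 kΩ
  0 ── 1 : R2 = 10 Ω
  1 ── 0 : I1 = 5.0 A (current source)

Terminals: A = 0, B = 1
All resistors sit directly between nodes 0 and 1, so they are in parallel and share one voltage V; the full source current 5 A splits among them.
1/R_par = 1/1000 + 1/10 = 0.101 S  =>  R_par = 9.901 Ω
V = I × R_par = 5 × 9.901 = 49.5 V
I_R2 = V/R2 = 49.5/10 = 4.95 A

Final answer: 4.95 A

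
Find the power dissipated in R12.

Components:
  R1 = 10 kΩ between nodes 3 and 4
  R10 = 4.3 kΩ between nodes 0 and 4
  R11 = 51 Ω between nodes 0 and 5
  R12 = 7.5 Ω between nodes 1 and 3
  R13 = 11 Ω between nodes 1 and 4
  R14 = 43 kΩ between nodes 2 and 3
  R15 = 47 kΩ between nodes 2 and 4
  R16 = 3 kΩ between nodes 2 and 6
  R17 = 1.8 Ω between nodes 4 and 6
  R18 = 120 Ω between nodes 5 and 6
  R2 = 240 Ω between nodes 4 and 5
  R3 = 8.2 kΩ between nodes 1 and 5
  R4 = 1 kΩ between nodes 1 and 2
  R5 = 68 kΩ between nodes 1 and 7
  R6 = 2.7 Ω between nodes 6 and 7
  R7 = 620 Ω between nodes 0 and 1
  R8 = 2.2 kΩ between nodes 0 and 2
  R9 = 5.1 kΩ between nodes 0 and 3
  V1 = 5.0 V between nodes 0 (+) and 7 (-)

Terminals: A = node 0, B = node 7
Nodal analysis, taking node 7 as the 0 V reference.
Source V1 fixes V_0 = 5 V.
KCL at each unknown node (sum of currents leaving = 0; resistances in Ω):
  Node 1: (V_1 - V_5)/8200 + (V_1 - V_2)/1000 + (V_1 - 0)/68000 + (V_1 - 5)/620 + (V_1 - V_3)/7.5 + (V_1 - V_4)/11 = 0
  Node 2: (V_2 - V_1)/1000 + (V_2 - 5)/2200 + (V_2 - V_3)/43000 + (V_2 - V_4)/47000 + (V_2 - V_6)/3000 = 0
  Node 3: (V_3 - V_4)/10000 + (V_3 - 5)/5100 + (V_3 - V_1)/7.5 + (V_3 - V_2)/43000 = 0
  Node 4: (V_4 - V_3)/10000 + (V_4 - V_5)/240 + (V_4 - 5)/4300 + (V_4 - V_1)/11 + (V_4 - V_2)/47000 + (V_4 - V_6)/1.8 = 0
  Node 5: (V_5 - V_4)/240 + (V_5 - V_1)/8200 + (V_5 - 5)/51 + (V_5 - V_6)/120 = 0
  Node 6: (V_6 - 0)/2.7 + (V_6 - V_2)/3000 + (V_6 - V_4)/1.8 + (V_6 - V_5)/120 = 0
Collecting terms (coefficients in siemens):
  0.227·V_1 - 0.001·V_2 - 0.1333·V_3 - 0.09091·V_4 - 0.000122·V_5 = 0.008065
  0.001832·V_2 - 0.001·V_1 - 0.00002326·V_3 - 0.00002128·V_4 - 0.0003333·V_6 = 0.002273
  0.1337·V_3 - 0.1333·V_1 - 0.00002326·V_2 - 0.0001·V_4 = 0.0009804
  0.651·V_4 - 0.09091·V_1 - 0.00002128·V_2 - 0.0001·V_3 - 0.004167·V_5 - 0.5556·V_6 = 0.001163
  0.03223·V_5 - 0.000122·V_1 - 0.004167·V_4 - 0.008333·V_6 = 0.09804
  0.9346·V_6 - 0.0003333·V_2 - 0.5556·V_4 - 0.008333·V_5 = 0
Solving these 6 simultaneous equations (Gaussian elimination) gives:
  V_1 = 0.2834 V, V_2 = 1.425 V, V_3 = 0.2905 V, V_4 = 0.1732 V
  V_5 = 3.099 V, V_6 = 0.1311 V
I_R12 = (V_1 - V_3)/R12 = (0.2834 - 0.2905)/7.5 = -0.0009381 A
P_R12 = I_R12² × R12 = (-0.0009381)² × 7.5 = 0.0000066 W

Final answer: 6.6e-06 W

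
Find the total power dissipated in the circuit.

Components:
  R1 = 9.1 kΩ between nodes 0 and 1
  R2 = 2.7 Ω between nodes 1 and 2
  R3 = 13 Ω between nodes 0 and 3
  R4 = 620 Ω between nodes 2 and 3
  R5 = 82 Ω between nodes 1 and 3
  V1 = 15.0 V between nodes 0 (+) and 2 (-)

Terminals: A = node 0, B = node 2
Nodal analysis, taking node 2 as the 0 V reference.
Source V1 fixes V_0 = 15 V.
KCL at each unknown node (sum of currents leaving = 0; resistances in Ω):
  Node 1: (V_1 - 15)/9100 + (V_1 - 0)/2.7 + (V_1 - V_3)/82 = 0
  Node 3: (V_3 - 15)/13 + (V_3 - 0)/620 + (V_3 - V_1)/82 = 0
Collecting terms (coefficients in siemens):
  0.3827·V_1 - 0.0122·V_3 = 0.001648
  0.09073·V_3 - 0.0122·V_1 = 1.154
Determinant D = (0.3827)(0.09073) - (-0.0122)(-0.0122) = 0.03457
V_1 = [(0.001648)(0.09073) - (-0.0122)(1.154)]/D = 0.4113 V
V_3 = [(0.3827)(1.154) - (0.001648)(-0.0122)]/D = 12.77 V
Power in each resistor, P = (ΔV)²/R:
  P_R1 = (15 - 0.4113)²/9100 = 0.02339 W
  P_R2 = (0.4113 - 0)²/2.7 = 0.06267 W
  P_R3 = (15 - 12.77)²/13 = 0.3817 W
  P_R4 = (0 - 12.77)²/620 = 0.2631 W
  P_R5 = (0.4113 - 12.77)²/82 = 1.863 W
P_total = P_R1 + P_R2 + P_R3 + P_R4 + P_R5 = 2.594 W

Final answer: 2.594 W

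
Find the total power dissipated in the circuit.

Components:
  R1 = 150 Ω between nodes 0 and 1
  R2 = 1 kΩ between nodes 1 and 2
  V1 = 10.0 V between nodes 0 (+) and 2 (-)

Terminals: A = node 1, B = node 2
Nodal analysis, taking node 2 as the 0 V reference.
Source V1 fixes V_0 = 10 V.
KCL at each unknown node (sum of currents leaving = 0; resistances in Ω):
  Node 1: (V_1 - 10)/150 + (V_1 - 0)/1000 = 0
Collecting terms: 0.007667 × V_1 = 0.06667  =>  V_1 = 8.696 V
Power in each resistor, P = (ΔV)²/R:
  P_R1 = (10 - 8.696)²/150 = 0.01134 W
  P_R2 = (8.696 - 0)²/1000 = 0.07561 W
P_total = P_R1 + P_R2 = 0.08696 W

Final answer: 0.08696 W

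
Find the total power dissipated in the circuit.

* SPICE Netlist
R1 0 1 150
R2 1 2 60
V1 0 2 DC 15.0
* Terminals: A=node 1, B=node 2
Nodal analysis, taking node 2 as the 0 V reference.
Source V1 fixes V_0 = 15 V.
KCL at each unknown node (sum of currents leaving = 0; resistances in Ω):
  Node 1: (V_1 - 15)/150 + (V_1 - 0)/60 = 0
Collecting terms: 0.02333 × V_1 = 0.1  =>  V_1 = 4.286 V
Power in each resistor, P = (ΔV)²/R:
  P_R1 = (15 - 4.286)²/150 = 0.7653 W
  P_R2 = (4.286 - 0)²/60 = 0.3061 W
P_total = P_R1 + P_R2 = 1.071 W

Final answer: 1.071 W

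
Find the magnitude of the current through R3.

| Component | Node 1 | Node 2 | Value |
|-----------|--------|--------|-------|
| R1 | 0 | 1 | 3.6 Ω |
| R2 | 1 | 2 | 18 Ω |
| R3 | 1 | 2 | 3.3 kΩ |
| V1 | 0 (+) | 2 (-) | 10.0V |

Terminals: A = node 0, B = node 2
Nodal analysis, taking node 2 as the 0 V reference.
Source V1 fixes V_0 = 10 V.
KCL at each unknown node (sum of currents leaving = 0; resistances in Ω):
  Node 1: (V_1 - 10)/3.6 + (V_1 - 0)/18 + (V_1 - 0)/3300 = 0
Collecting terms: 0.3336 × V_1 = 2.778  =>  V_1 = 8.326 V
I_R3 = (V_1 - V_2)/R3 = (8.326 - 0)/3300 = 0.002523 A
|I_R3| = 0.002523 A

Final answer: |I_R3| = 0.002523 A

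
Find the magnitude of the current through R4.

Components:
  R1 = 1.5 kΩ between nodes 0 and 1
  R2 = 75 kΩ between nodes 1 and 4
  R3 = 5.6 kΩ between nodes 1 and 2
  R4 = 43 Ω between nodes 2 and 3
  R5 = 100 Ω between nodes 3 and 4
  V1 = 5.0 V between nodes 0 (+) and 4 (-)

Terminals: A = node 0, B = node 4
Nodal analysis, taking node 4 as the 0 V reference.
Source V1 fixes V_0 = 5 V.
KCL at each unknown node (sum of currents leaving = 0; resistances in Ω):
  Node 1: (V_1 - 5)/1500 + (V_1 - 0)/75000 + (V_1 - V_2)/5600 = 0
  Node 2: (V_2 - V_1)/5600 + (V_2 - V_3)/43 = 0
  Node 3: (V_3 - V_2)/43 + (V_3 - 0)/100 = 0
Collecting terms (coefficients in siemens):
  0.0008586·V_1 - 0.0001786·V_2 = 0.003333
  0.02343·V_2 - 0.0001786·V_1 - 0.02326·V_3 = 0
  0.03326·V_3 - 0.02326·V_2 = 0
Solving these 3 simultaneous equations (Gaussian elimination) gives:
  V_1 = 3.903 V, V_2 = 0.09717 V, V_3 = 0.06795 V
I_R4 = (V_2 - V_3)/R4 = (0.09717 - 0.06795)/43 = 0.0006795 A
|I_R4| = 0.0006795 A

Final answer: |I_R4| = 0.0006795 A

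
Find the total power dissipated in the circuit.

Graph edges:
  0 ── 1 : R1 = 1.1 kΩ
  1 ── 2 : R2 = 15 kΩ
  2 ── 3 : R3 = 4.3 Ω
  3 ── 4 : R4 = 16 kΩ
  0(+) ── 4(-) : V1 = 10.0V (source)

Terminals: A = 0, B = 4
Nodal analysis, taking node 4 as the 0 V reference.
Source V1 fixes V_0 = 10 V.
KCL at each unknown node (sum of currents leaving = 0; resistances in Ω):
  Node 1: (V_1 - 10)/1100 + (V_1 - V_2)/15000 = 0
  Node 2: (V_2 - V_1)/15000 + (V_2 - V_3)/4.3 = 0
  Node 3: (V_3 - V_2)/4.3 + (V_3 - 0)/16000 = 0
Collecting terms (coefficients in siemens):
  0.0009758·V_1 - 0.00006667·V_2 = 0.009091
  0.2326·V_2 - 0.00006667·V_1 - 0.2326·V_3 = 0
  0.2326·V_3 - 0.2326·V_2 = 0
Solving these 3 simultaneous equations (Gaussian elimination) gives:
  V_1 = 9.657 V, V_2 = 4.985 V, V_3 = 4.984 V
Power in each resistor, P = (ΔV)²/R:
  P_R1 = (10 - 9.657)²/1100 = 0.0001067 W
  P_R2 = (9.657 - 4.985)²/15000 = 0.001455 W
  P_R3 = (4.985 - 4.984)²/4.3 = 0.0000004172 W
  P_R4 = (4.984 - 0)²/16000 = 0.001552 W
P_total = P_R1 + P_R2 + P_R3 + P_R4 = 0.003115 W

Final answer: 0.003115 W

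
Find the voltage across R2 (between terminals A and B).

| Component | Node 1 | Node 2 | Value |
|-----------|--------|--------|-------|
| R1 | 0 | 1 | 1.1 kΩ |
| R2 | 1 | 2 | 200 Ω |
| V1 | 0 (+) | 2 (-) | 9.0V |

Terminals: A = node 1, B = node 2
R1 and R2 are in series across V1 (node 0 → node 1 → node 2), and the output A–B is taken across R2, so this is a voltage divider.
Series current: I = V1/(R1 + R2) = 9/(1100 + 200) = 9/1300 = 0.006923 A
V_R2 = I × R2 = V1 × R2/(R1 + R2) = 9 × 200/1300 = 1.385 V

Final answer: 1.385 V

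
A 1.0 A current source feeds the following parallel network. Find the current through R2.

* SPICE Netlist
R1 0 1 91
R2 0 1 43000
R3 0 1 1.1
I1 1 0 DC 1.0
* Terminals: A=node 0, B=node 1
All resistors sit directly between nodes 0 and 1, so they are in parallel and share one voltage V; the full source current 1 A splits among them.
1/R_par = 1/91 + 1/43000 + 1/1.1 = 0.9201 S  =>  R_par = 1.087 Ω
V = I × R_par = 1 × 1.087 = 1.087 V
I_R2 = V/R2 = 1.087/43000 = 0.00002528 A

Final answer: 2.528e-05 A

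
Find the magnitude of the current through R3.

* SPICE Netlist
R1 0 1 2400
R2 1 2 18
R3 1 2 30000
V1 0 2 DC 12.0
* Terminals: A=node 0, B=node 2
Nodal analysis, taking node 2 as the 0 V reference.
Source V1 fixes V_0 = 12 V.
KCL at each unknown node (sum of currents leaving = 0; resistances in Ω):
  Node 1: (V_1 - 12)/2400 + (V_1 - 0)/18 + (V_1 - 0)/30000 = 0
Collecting terms: 0.05601 × V_1 = 0.005  =>  V_1 = 0.08928 V
I_R3 = (V_1 - V_2)/R3 = (0.08928 - 0)/30000 = 0.000002976 A
|I_R3| = 0.000002976 A

Final answer: |I_R3| = 2.976e-06 A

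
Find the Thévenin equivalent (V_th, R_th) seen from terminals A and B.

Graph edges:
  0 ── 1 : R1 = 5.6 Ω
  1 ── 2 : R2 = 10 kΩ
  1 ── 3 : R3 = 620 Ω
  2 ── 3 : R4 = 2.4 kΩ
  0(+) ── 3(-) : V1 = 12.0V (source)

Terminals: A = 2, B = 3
Step 1 — V_th is the open-circuit voltage V_A - V_B (nothing connected across the terminals).
Nodal analysis, taking node 3 as the 0 V reference.
Source V1 fixes V_0 = 12 V.
KCL at each unknown node (sum of currents leaving = 0; resistances in Ω):
  Node 1: (V_1 - 12)/5.6 + (V_1 - V_2)/10000 + (V_1 - 0)/620 = 0
  Node 2: (V_2 - V_1)/10000 + (V_2 - 0)/2400 = 0
Collecting terms (coefficients in siemens):
  0.1803·V_1 - 0.0001·V_2 = 2.143
  0.0005167·V_2 - 0.0001·V_1 = 0
Determinant D = (0.1803)(0.0005167) - (-0.0001)(-0.0001) = 0.00009314
V_1 = [(2.143)(0.0005167) - (-0.0001)(0)]/D = 11.89 V
V_2 = [(0.1803)(0) - (2.143)(-0.0001)]/D = 2.301 V
V_th = V_2 - V_3 = 2.301 - 0 = 2.301 V
Step 2 — R_th: zero the source — replace V1 by a short circuit (node 3 merges into node 0) — and find the resistance seen between A (node 2) and B (node 0).
Reduce the network between node 2 (A) and node 0 (B) by series/parallel combination:
  Rp1 = R1 ‖ R3 (parallel, both between nodes 0 and 1) = 1/(1/5.6 + 1/620) = 5.55 Ω
  Rs1 = R2 + Rp1 (series, joined only at node 1) = 10000 + 5.55 = 10010 Ω
  Rp2 = R4 ‖ Rs1 (parallel, both between nodes 0 and 2) = 1/(1/2400 + 1/10010) = 1936 Ω
R_th = 1.936 kΩ

Final answer: V_th = 2.301 V, R_th = 1.936 kΩ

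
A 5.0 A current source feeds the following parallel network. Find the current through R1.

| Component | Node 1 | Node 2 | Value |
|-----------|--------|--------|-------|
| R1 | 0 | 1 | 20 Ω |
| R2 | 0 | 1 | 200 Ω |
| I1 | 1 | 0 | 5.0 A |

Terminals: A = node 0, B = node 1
All resistors sit directly between nodes 0 and 1, so they are in parallel and share one voltage V; the full source current 5 A splits among them.
1/R_par = 1/20 + 1/200 = 0.055 S  =>  R_par = 18.18 Ω
V = I × R_par = 5 × 18.18 = 90.91 V
I_R1 = V/R1 = 90.91/20 = 4.545 A

Final answer: 4.545 A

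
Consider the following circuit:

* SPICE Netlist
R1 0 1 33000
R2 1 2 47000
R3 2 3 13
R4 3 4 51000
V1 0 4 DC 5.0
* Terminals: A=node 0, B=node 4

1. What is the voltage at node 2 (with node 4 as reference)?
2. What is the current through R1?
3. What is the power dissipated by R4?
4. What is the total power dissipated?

Nodal analysis, taking node 4 as the 0 V reference.
Source V1 fixes V_0 = 5 V.
KCL at each unknown node (sum of currents leaving = 0; resistances in Ω):
  Node 1: (V_1 - 5)/33000 + (V_1 - V_2)/47000 = 0
  Node 2: (V_2 - V_1)/47000 + (V_2 - V_3)/13 = 0
  Node 3: (V_3 - V_2)/13 + (V_3 - 0)/51000 = 0
Collecting terms (coefficients in siemens):
  0.00005158·V_1 - 0.00002128·V_2 = 0.0001515
  0.07694·V_2 - 0.00002128·V_1 - 0.07692·V_3 = 0
  0.07694·V_3 - 0.07692·V_2 = 0
Solving these 3 simultaneous equations (Gaussian elimination) gives:
  V_1 = 3.741 V, V_2 = 1.947 V, V_3 = 1.946 V
Part 1:
  Read off the nodal solution: V_2 = 1.947 V
Part 2:
  I_R1 = (V_0 - V_1)/R1 = (5 - 3.741)/33000 = 0.00003816 A
  Magnitude: I_R1 = 0.00003816 A
Part 3:
  I_R4 = (V_3 - V_4)/R4 = (1.946 - 0)/51000 = 0.00003816 A
  P_R4 = I_R4² × R4 = (0.00003816)² × 51000 = 0.00007428 W
Part 4:
  Power in each resistor, P = (ΔV)²/R:
    P_R1 = (5 - 3.741)²/33000 = 0.00004806 W
    P_R2 = (3.741 - 1.947)²/47000 = 0.00006846 W
    P_R3 = (1.947 - 1.946)²/13 = 0.00000001893 W
    P_R4 = (1.946 - 0)²/51000 = 0.00007428 W
  P_total = P_R1 + P_R2 + P_R3 + P_R4 = 0.0001908 W

Final answers:
1. V_2 = 1.947 V
2. I_R1 = 3.816e-05 A
3. P_R4 = 7.428e-05 W
4. P_total = 0.0001908 W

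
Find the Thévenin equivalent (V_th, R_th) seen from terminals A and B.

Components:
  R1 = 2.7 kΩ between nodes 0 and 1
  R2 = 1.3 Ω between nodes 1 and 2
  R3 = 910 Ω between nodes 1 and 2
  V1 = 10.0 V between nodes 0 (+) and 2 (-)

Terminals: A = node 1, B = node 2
Step 1 — V_th is the open-circuit voltage V_A - V_B (nothing connected across the terminals).
Nodal analysis, taking node 2 as the 0 V reference.
Source V1 fixes V_0 = 10 V.
KCL at each unknown node (sum of currents leaving = 0; resistances in Ω):
  Node 1: (V_1 - 10)/2700 + (V_1 - 0)/1.3 + (V_1 - 0)/910 = 0
Collecting terms: 0.7707 × V_1 = 0.003704  =>  V_1 = 0.004806 V
V_th = V_1 - V_2 = 0.004806 - 0 = 0.004806 V
Step 2 — R_th: zero the source — replace V1 by a short circuit (node 2 merges into node 0) — and find the resistance seen between A (node 1) and B (node 0).
Reduce the network between node 1 (A) and node 0 (B) by series/parallel combination:
  Rp1 = R1 ‖ R2 ‖ R3 (parallel, all between nodes 0 and 1) = 1/(1/2700 + 1/1.3 + 1/910) = 1.298 Ω
R_th = 1.298 Ω

Final answer: V_th = 0.004806 V, R_th = 1.298 Ω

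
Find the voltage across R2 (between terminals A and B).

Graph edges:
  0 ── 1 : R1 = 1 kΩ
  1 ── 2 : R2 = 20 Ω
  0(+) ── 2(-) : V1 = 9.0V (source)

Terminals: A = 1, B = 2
R1 and R2 are in series across V1 (node 0 → node 1 → node 2), and the output A–B is taken across R2, so this is a voltage divider.
Series current: I = V1/(R1 + R2) = 9/(1000 + 20) = 9/1020 = 0.008824 A
V_R2 = I × R2 = V1 × R2/(R1 + R2) = 9 × 20/1020 = 0.1765 V

Final answer: 0.1765 V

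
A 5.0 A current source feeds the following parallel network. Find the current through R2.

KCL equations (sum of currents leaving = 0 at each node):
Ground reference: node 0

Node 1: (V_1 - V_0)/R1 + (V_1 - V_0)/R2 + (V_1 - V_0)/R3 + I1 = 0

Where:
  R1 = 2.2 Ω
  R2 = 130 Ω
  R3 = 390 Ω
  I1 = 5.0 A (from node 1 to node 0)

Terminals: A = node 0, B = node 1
All resistors sit directly between nodes 0 and 1, so they are in parallel and share one voltage V; the full source current 5 A splits among them.
1/R_par = 1/2.2 + 1/130 + 1/390 = 0.4648 S  =>  R_par = 2.151 Ω
V = I × R_par = 5 × 2.151 = 10.76 V
I_R2 = V/R2 = 10.76/130 = 0.08275 A

Final answer: 0.08275 A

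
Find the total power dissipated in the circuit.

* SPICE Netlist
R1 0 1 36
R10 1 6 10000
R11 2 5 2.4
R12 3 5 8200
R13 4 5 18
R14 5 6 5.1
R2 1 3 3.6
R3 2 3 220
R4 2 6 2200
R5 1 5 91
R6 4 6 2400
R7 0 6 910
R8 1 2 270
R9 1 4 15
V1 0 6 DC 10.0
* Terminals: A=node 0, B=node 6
Nodal analysis, taking node 6 as the 0 V reference.
Source V1 fixes V_0 = 10 V.
KCL at each unknown node (sum of currents leaving = 0; resistances in Ω):
  Node 1: (V_1 - 10)/36 + (V_1 - V_3)/3.6 + (V_1 - V_5)/91 + (V_1 - V_2)/270 + (V_1 - V_4)/15 + (V_1 - 0)/10000 = 0
  Node 2: (V_2 - V_3)/220 + (V_2 - 0)/2200 + (V_2 - V_1)/270 + (V_2 - V_5)/2.4 = 0
  Node 3: (V_3 - V_1)/3.6 + (V_3 - V_2)/220 + (V_3 - V_5)/8200 = 0
  Node 4: (V_4 - 0)/2400 + (V_4 - V_1)/15 + (V_4 - V_5)/18 = 0
  Node 5: (V_5 - V_1)/91 + (V_5 - V_2)/2.4 + (V_5 - V_3)/8200 + (V_5 - V_4)/18 + (V_5 - 0)/5.1 = 0
Collecting terms (coefficients in siemens):
  0.387·V_1 - 0.003704·V_2 - 0.2778·V_3 - 0.06667·V_4 - 0.01099·V_5 = 0.2778
  0.4254·V_2 - 0.003704·V_1 - 0.004545·V_3 - 0.4167·V_5 = 0
  0.2824·V_3 - 0.2778·V_1 - 0.004545·V_2 - 0.000122·V_5 = 0
  0.1226·V_4 - 0.06667·V_1 - 0.05556·V_5 = 0
  0.6794·V_5 - 0.01099·V_1 - 0.4167·V_2 - 0.000122·V_3 - 0.05556·V_4 = 0
Solving these 5 simultaneous equations (Gaussian elimination) gives:
  V_1 = 4.113 V, V_2 = 0.8867 V, V_3 = 4.059 V, V_4 = 2.609 V
  V_5 = 0.8244 V
Power in each resistor, P = (ΔV)²/R:
  P_R1 = (10 - 4.113)²/36 = 0.9628 W
  P_R2 = (4.113 - 4.059)²/3.6 = 0.0007901 W
  P_R3 = (0.8867 - 4.059)²/220 = 0.04575 W
  P_R4 = (0.8867 - 0)²/2200 = 0.0003574 W
  P_R5 = (4.113 - 0.8244)²/91 = 0.1188 W
  P_R6 = (2.609 - 0)²/2400 = 0.002836 W
  P_R7 = (10 - 0)²/910 = 0.1099 W
  P_R8 = (4.113 - 0.8867)²/270 = 0.03854 W
  P_R9 = (4.113 - 2.609)²/15 = 0.1507 W
  P_R10 = (4.113 - 0)²/10000 = 0.001691 W
  P_R11 = (0.8867 - 0.8244)²/2.4 = 0.001618 W
  P_R12 = (4.059 - 0.8244)²/8200 = 0.001276 W
  P_R13 = (2.609 - 0.8244)²/18 = 0.1769 W
  P_R14 = (0.8244 - 0)²/5.1 = 0.1332 W
P_total = P_R1 + P_R2 + P_R3 + P_R4 + P_R5 + P_R6 + P_R7 + P_R8 + P_R9 + P_R10 + P_R11 + P_R12 + P_R13 + P_R14 = 1.745 W

Final answer: 1.745 W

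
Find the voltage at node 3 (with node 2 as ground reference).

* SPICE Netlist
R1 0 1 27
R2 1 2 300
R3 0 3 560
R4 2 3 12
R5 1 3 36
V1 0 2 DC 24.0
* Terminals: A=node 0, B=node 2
Nodal analysis, taking node 2 as the 0 V reference.
Source V1 fixes V_0 = 24 V.
KCL at each unknown node (sum of currents leaving = 0; resistances in Ω):
  Node 1: (V_1 - 24)/27 + (V_1 - 0)/300 + (V_1 - V_3)/36 = 0
  Node 3: (V_3 - 24)/560 + (V_3 - 0)/12 + (V_3 - V_1)/36 = 0
Collecting terms (coefficients in siemens):
  0.06815·V_1 - 0.02778·V_3 = 0.8889
  0.1129·V_3 - 0.02778·V_1 = 0.04286
Determinant D = (0.06815)(0.1129) - (-0.02778)(-0.02778) = 0.006922
V_1 = [(0.8889)(0.1129) - (-0.02778)(0.04286)]/D = 14.67 V
V_3 = [(0.06815)(0.04286) - (0.8889)(-0.02778)]/D = 3.989 V
The requested potential is V_3 = 3.989 V.

Final answer: V_3 = 3.989 V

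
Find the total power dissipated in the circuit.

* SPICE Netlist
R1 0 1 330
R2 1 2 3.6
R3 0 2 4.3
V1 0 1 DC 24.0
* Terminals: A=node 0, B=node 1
Nodal analysis, taking node 1 as the 0 V reference.
Source V1 fixes V_0 = 24 V.
KCL at each unknown node (sum of currents leaving = 0; resistances in Ω):
  Node 2: (V_2 - 0)/3.6 + (V_2 - 24)/4.3 = 0
Collecting terms: 0.5103 × V_2 = 5.581  =>  V_2 = 10.94 V
Power in each resistor, P = (ΔV)²/R:
  P_R1 = (24 - 0)²/330 = 1.745 W
  P_R2 = (0 - 10.94)²/3.6 = 33.23 W
  P_R3 = (24 - 10.94)²/4.3 = 39.69 W
P_total = P_R1 + P_R2 + P_R3 = 74.66 W

Final answer: 74.66 W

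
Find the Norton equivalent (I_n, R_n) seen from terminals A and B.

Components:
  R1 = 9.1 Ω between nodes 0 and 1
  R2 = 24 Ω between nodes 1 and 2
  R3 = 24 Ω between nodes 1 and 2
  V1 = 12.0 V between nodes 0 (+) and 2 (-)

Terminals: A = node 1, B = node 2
Find the Thévenin equivalent first; then I_n = V_th/R_th and R_n = R_th.
Step 1 — V_th is the open-circuit voltage V_A - V_B (nothing connected across the terminals).
Nodal analysis, taking node 2 as the 0 V reference.
Source V1 fixes V_0 = 12 V.
KCL at each unknown node (sum of currents leaving = 0; resistances in Ω):
  Node 1: (V_1 - 12)/9.1 + (V_1 - 0)/24 + (V_1 - 0)/24 = 0
Collecting terms: 0.1932 × V_1 = 1.319  =>  V_1 = 6.825 V
V_th = V_1 - V_2 = 6.825 - 0 = 6.825 V
Step 2 — R_th: zero the source — replace V1 by a short circuit (node 2 merges into node 0) — and find the resistance seen between A (node 1) and B (node 0).
Reduce the network between node 1 (A) and node 0 (B) by series/parallel combination:
  Rp1 = R1 ‖ R2 ‖ R3 (parallel, all between nodes 0 and 1) = 1/(1/9.1 + 1/24 + 1/24) = 5.175 Ω
R_th = 5.175 Ω
I_n = V_th/R_th = 6.825/5.175 = 1.319 A, and R_n = R_th = 5.175 Ω

Final answer: I_n = 1.319 A, R_n = 5.175 Ω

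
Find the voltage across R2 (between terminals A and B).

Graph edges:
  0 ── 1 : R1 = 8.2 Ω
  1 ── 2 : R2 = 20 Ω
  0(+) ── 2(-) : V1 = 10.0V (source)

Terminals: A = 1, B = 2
R1 and R2 are in series across V1 (node 0 → node 1 → node 2), and the output A–B is taken across R2, so this is a voltage divider.
Series current: I = V1/(R1 + R2) = 10/(8.2 + 20) = 10/28.2 = 0.3546 A
V_R2 = I × R2 = V1 × R2/(R1 + R2) = 10 × 20/28.2 = 7.092 V

Final answer: 7.092 V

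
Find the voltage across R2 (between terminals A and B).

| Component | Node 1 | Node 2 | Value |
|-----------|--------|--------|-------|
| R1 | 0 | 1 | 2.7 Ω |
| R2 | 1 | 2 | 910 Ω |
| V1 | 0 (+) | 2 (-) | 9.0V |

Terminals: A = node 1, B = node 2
R1 and R2 are in series across V1 (node 0 → node 1 → node 2), and the output A–B is taken across R2, so this is a voltage divider.
Series current: I = V1/(R1 + R2) = 9/(2.7 + 910) = 9/912.7 = 0.009861 A
V_R2 = I × R2 = V1 × R2/(R1 + R2) = 9 × 910/912.7 = 8.973 V

Final answer: 8.973 V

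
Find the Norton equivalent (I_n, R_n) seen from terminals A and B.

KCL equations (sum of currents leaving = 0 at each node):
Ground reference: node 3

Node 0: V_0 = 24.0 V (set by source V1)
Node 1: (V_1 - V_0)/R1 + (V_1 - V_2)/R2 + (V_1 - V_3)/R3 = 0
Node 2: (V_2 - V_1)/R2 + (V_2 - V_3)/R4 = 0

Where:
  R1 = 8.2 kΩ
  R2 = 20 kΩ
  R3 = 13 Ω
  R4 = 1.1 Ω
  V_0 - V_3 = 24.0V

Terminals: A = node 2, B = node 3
Find the Thévenin equivalent first; then I_n = V_th/R_th and R_n = R_th.
Step 1 — V_th is the open-circuit voltage V_A - V_B (nothing connected across the terminals).
Nodal analysis, taking node 3 as the 0 V reference.
Source V1 fixes V_0 = 24 V.
KCL at each unknown node (sum of currents leaving = 0; resistances in Ω):
  Node 1: (V_1 - 24)/8200 + (V_1 - V_2)/20000 + (V_1 - 0)/13 = 0
  Node 2: (V_2 - V_1)/20000 + (V_2 - 0)/1.1 = 0
Collecting terms (coefficients in siemens):
  0.0771·V_1 - 0.00005·V_2 = 0.002927
  0.9091·V_2 - 0.00005·V_1 = 0
Determinant D = (0.0771)(0.9091) - (-0.00005)(-0.00005) = 0.07009
V_1 = [(0.002927)(0.9091) - (-0.00005)(0)]/D = 0.03796 V
V_2 = [(0.0771)(0) - (0.002927)(-0.00005)]/D = 0.000002088 V
V_th = V_2 - V_3 = 0.000002088 - 0 = 0.000002088 V
Step 2 — R_th: zero the source — replace V1 by a short circuit (node 3 merges into node 0) — and find the resistance seen between A (node 2) and B (node 0).
Reduce the network between node 2 (A) and node 0 (B) by series/parallel combination:
  Rp1 = R1 ‖ R3 (parallel, both between nodes 0 and 1) = 1/(1/8200 + 1/13) = 12.98 Ω
  Rs1 = R2 + Rp1 (series, joined only at node 1) = 20000 + 12.98 = 20010 Ω
  Rp2 = R4 ‖ Rs1 (parallel, both between nodes 0 and 2) = 1/(1/1.1 + 1/20010) = 1.1 Ω
R_th = 1.1 Ω
I_n = V_th/R_th = 0.000002088/1.1 = 0.000001898 A, and R_n = R_th = 1.1 Ω

Final answer: I_n = 1.898e-06 A, R_n = 1.1 Ω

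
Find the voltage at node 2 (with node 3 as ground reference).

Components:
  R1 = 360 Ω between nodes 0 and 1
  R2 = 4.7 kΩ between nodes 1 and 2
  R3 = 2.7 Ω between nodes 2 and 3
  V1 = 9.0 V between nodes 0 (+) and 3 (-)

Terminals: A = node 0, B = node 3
Nodal analysis, taking node 3 as the 0 V reference.
Source V1 fixes V_0 = 9 V.
KCL at each unknown node (sum of currents leaving = 0; resistances in Ω):
  Node 1: (V_1 - 9)/360 + (V_1 - V_2)/4700 = 0
  Node 2: (V_2 - V_1)/4700 + (V_2 - 0)/2.7 = 0
Collecting terms (coefficients in siemens):
  0.002991·V_1 - 0.0002128·V_2 = 0.025
  0.3706·V_2 - 0.0002128·V_1 = 0
Determinant D = (0.002991)(0.3706) - (-0.0002128)(-0.0002128) = 0.001108
V_1 = [(0.025)(0.3706) - (-0.0002128)(0)]/D = 8.36 V
V_2 = [(0.002991)(0) - (0.025)(-0.0002128)]/D = 0.0048 V
The requested potential is V_2 = 0.0048 V.

Final answer: V_2 = 0.0048 V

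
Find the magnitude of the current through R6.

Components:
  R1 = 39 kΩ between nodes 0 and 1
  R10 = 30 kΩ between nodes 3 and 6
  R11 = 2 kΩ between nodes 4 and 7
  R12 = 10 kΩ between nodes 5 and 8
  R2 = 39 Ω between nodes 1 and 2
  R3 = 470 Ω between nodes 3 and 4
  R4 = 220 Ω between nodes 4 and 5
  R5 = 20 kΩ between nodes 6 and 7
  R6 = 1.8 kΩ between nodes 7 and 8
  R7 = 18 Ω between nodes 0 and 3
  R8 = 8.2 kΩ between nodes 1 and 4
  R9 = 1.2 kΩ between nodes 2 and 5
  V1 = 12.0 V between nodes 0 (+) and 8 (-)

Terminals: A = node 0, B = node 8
Nodal analysis, taking node 8 as the 0 V reference.
Source V1 fixes V_0 = 12 V.
KCL at each unknown node (sum of currents leaving = 0; resistances in Ω):
  Node 1: (V_1 - 12)/39000 + (V_1 - V_2)/39 + (V_1 - V_4)/8200 = 0
  Node 2: (V_2 - V_1)/39 + (V_2 - V_5)/1200 = 0
  Node 3: (V_3 - V_4)/470 + (V_3 - 12)/18 + (V_3 - V_6)/30000 = 0
  Node 4: (V_4 - V_3)/470 + (V_4 - V_5)/220 + (V_4 - V_1)/8200 + (V_4 - V_7)/2000 = 0
  Node 5: (V_5 - V_4)/220 + (V_5 - V_2)/1200 + (V_5 - 0)/10000 = 0
  Node 6: (V_6 - V_7)/20000 + (V_6 - V_3)/30000 = 0
  Node 7: (V_7 - V_6)/20000 + (V_7 - 0)/1800 + (V_7 - V_4)/2000 = 0
Collecting terms (coefficients in siemens):
  0.02579·V_1 - 0.02564·V_2 - 0.000122·V_4 = 0.0003077
  0.02647·V_2 - 0.02564·V_1 - 0.0008333·V_5 = 0
  0.05772·V_3 - 0.002128·V_4 - 0.00003333·V_6 = 0.6667
  0.007295·V_4 - 0.000122·V_1 - 0.002128·V_3 - 0.004545·V_5 - 0.0005·V_7 = 0
  0.005479·V_5 - 0.0008333·V_2 - 0.004545·V_4 = 0
  0.00008333·V_6 - 0.00003333·V_3 - 0.00005·V_7 = 0
  0.001106·V_7 - 0.0005·V_4 - 0.00005·V_6 = 0
Solving these 7 simultaneous equations (Gaussian elimination) gives:
  V_1 = 10.12 V, V_2 = 10.12 V, V_3 = 11.93 V, V_4 = 10.25 V
  V_5 = 10.04 V, V_6 = 7.765 V, V_7 = 4.986 V
I_R6 = (V_7 - V_8)/R6 = (4.986 - 0)/1800 = 0.00277 A
|I_R6| = 0.00277 A

Final answer: |I_R6| = 0.00277 A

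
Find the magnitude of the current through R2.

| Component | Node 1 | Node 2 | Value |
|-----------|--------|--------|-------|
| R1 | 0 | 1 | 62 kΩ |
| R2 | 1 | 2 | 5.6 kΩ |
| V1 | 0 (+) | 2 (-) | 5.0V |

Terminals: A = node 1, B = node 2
Nodal analysis, taking node 2 as the 0 V reference.
Source V1 fixes V_0 = 5 V.
KCL at each unknown node (sum of currents leaving = 0; resistances in Ω):
  Node 1: (V_1 - 5)/62000 + (V_1 - 0)/5600 = 0
Collecting terms: 0.0001947 × V_1 = 0.00008065  =>  V_1 = 0.4142 V
I_R2 = (V_1 - V_2)/R2 = (0.4142 - 0)/5600 = 0.00007396 A
|I_R2| = 0.00007396 A

Final answer: |I_R2| = 7.396e-05 A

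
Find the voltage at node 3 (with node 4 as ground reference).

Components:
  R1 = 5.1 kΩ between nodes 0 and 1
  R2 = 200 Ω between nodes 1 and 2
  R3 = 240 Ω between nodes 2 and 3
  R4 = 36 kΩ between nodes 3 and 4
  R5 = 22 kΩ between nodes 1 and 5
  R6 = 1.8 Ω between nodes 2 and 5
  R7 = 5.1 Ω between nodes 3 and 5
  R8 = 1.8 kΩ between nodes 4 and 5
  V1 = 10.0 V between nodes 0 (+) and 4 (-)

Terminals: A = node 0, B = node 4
Nodal analysis, taking node 4 as the 0 V reference.
Source V1 fixes V_0 = 10 V.
KCL at each unknown node (sum of currents leaving = 0; resistances in Ω):
  Node 1: (V_1 - 10)/5100 + (V_1 - V_2)/200 + (V_1 - V_5)/22000 = 0
  Node 2: (V_2 - V_1)/200 + (V_2 - V_3)/240 + (V_2 - V_5)/1.8 = 0
  Node 3: (V_3 - V_2)/240 + (V_3 - 0)/36000 + (V_3 - V_5)/5.1 = 0
  Node 5: (V_5 - V_1)/22000 + (V_5 - V_2)/1.8 + (V_5 - V_3)/5.1 + (V_5 - 0)/1800 = 0
Collecting terms (coefficients in siemens):
  0.005242·V_1 - 0.005·V_2 - 0.00004545·V_5 = 0.001961
  0.5647·V_2 - 0.005·V_1 - 0.004167·V_3 - 0.5556·V_5 = 0
  0.2003·V_3 - 0.004167·V_2 - 0.1961·V_5 = 0
  0.7522·V_5 - 0.00004545·V_1 - 0.5556·V_2 - 0.1961·V_3 = 0
Solving these 4 simultaneous equations (Gaussian elimination) gives:
  V_1 = 2.729 V, V_2 = 2.447 V, V_3 = 2.444 V, V_5 = 2.444 V
The requested potential is V_3 = 2.444 V.

Final answer: V_3 = 2.444 V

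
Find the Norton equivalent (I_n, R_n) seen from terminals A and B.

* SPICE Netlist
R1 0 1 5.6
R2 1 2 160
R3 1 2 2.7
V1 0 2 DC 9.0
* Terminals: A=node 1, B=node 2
Find the Thévenin equivalent first; then I_n = V_th/R_th and R_n = R_th.
Step 1 — V_th is the open-circuit voltage V_A - V_B (nothing connected across the terminals).
Nodal analysis, taking node 2 as the 0 V reference.
Source V1 fixes V_0 = 9 V.
KCL at each unknown node (sum of currents leaving = 0; resistances in Ω):
  Node 1: (V_1 - 9)/5.6 + (V_1 - 0)/160 + (V_1 - 0)/2.7 = 0
Collecting terms: 0.5552 × V_1 = 1.607  =>  V_1 = 2.895 V
V_th = V_1 - V_2 = 2.895 - 0 = 2.895 V
Step 2 — R_th: zero the source — replace V1 by a short circuit (node 2 merges into node 0) — and find the resistance seen between A (node 1) and B (node 0).
Reduce the network between node 1 (A) and node 0 (B) by series/parallel combination:
  Rp1 = R1 ‖ R2 ‖ R3 (parallel, all between nodes 0 and 1) = 1/(1/5.6 + 1/160 + 1/2.7) = 1.801 Ω
R_th = 1.801 Ω
I_n = V_th/R_th = 2.895/1.801 = 1.607 A, and R_n = R_th = 1.801 Ω

Final answer: I_n = 1.607 A, R_n = 1.801 Ω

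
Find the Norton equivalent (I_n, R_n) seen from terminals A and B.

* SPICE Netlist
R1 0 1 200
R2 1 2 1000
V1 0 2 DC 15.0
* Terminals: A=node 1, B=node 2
Find the Thévenin equivalent first; then I_n = V_th/R_th and R_n = R_th.
Step 1 — V_th is the open-circuit voltage V_A - V_B (nothing connected across the terminals).
Nodal analysis, taking node 2 as the 0 V reference.
Source V1 fixes V_0 = 15 V.
KCL at each unknown node (sum of currents leaving = 0; resistances in Ω):
  Node 1: (V_1 - 15)/200 + (V_1 - 0)/1000 = 0
Collecting terms: 0.006 × V_1 = 0.075  =>  V_1 = 12.5 V
V_th = V_1 - V_2 = 12.5 - 0 = 12.5 V
Step 2 — R_th: zero the source — replace V1 by a short circuit (node 2 merges into node 0) — and find the resistance seen between A (node 1) and B (node 0).
Reduce the network between node 1 (A) and node 0 (B) by series/parallel combination:
  Rp1 = R1 ‖ R2 (parallel, both between nodes 0 and 1) = 1/(1/200 + 1/1000) = 166.7 Ω
R_th = 166.7 Ω
I_n = V_th/R_th = 12.5/166.7 = 0.075 A, and R_n = R_th = 166.7 Ω

Final answer: I_n = 0.075 A, R_n = 166.7 Ω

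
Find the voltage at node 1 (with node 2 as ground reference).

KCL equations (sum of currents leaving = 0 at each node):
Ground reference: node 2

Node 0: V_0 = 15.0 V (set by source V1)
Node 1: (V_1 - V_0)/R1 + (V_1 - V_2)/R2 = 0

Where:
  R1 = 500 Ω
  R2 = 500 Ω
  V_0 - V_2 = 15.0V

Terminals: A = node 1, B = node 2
Nodal analysis, taking node 2 as the 0 V reference.
Source V1 fixes V_0 = 15 V.
KCL at each unknown node (sum of currents leaving = 0; resistances in Ω):
  Node 1: (V_1 - 15)/500 + (V_1 - 0)/500 = 0
Collecting terms: 0.004 × V_1 = 0.03  =>  V_1 = 7.5 V
The requested potential is V_1 = 7.5 V.

Final answer: V_1 = 7.5 V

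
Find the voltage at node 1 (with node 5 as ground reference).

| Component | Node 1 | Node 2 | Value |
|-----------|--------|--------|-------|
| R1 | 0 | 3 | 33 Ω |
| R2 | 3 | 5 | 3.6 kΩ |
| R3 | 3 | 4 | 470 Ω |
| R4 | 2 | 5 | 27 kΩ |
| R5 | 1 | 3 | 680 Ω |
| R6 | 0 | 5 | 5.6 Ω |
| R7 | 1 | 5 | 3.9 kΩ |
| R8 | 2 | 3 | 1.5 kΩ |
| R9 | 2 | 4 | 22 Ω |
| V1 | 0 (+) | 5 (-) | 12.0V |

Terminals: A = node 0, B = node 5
Nodal analysis, taking node 5 as the 0 V reference.
Source V1 fixes V_0 = 12 V.
KCL at each unknown node (sum of currents leaving = 0; resistances in Ω):
  Node 1: (V_1 - V_3)/680 + (V_1 - 0)/3900 = 0
  Node 2: (V_2 - 0)/27000 + (V_2 - V_3)/1500 + (V_2 - V_4)/22 = 0
  Node 3: (V_3 - 12)/33 + (V_3 - 0)/3600 + (V_3 - V_4)/470 + (V_3 - V_1)/680 + (V_3 - V_2)/1500 = 0
  Node 4: (V_4 - V_3)/470 + (V_4 - V_2)/22 = 0
Collecting terms (coefficients in siemens):
  0.001727·V_1 - 0.001471·V_3 = 0
  0.04616·V_2 - 0.0006667·V_3 - 0.04545·V_4 = 0
  0.03485·V_3 - 0.001471·V_1 - 0.0006667·V_2 - 0.002128·V_4 = 0.3636
  0.04758·V_4 - 0.04545·V_2 - 0.002128·V_3 = 0
Solving these 4 simultaneous equations (Gaussian elimination) gives:
  V_1 = 10.04 V, V_2 = 11.63 V, V_3 = 11.79 V, V_4 = 11.64 V
The requested potential is V_1 = 10.04 V.

Final answer: V_1 = 10.04 V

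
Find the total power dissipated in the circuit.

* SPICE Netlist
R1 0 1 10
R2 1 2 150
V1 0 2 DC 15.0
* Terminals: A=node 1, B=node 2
Nodal analysis, taking node 2 as the 0 V reference.
Source V1 fixes V_0 = 15 V.
KCL at each unknown node (sum of currents leaving = 0; resistances in Ω):
  Node 1: (V_1 - 15)/10 + (V_1 - 0)/150 = 0
Collecting terms: 0.1067 × V_1 = 1.5  =>  V_1 = 14.06 V
Power in each resistor, P = (ΔV)²/R:
  P_R1 = (15 - 14.06)²/10 = 0.08789 W
  P_R2 = (14.06 - 0)²/150 = 1.318 W
P_total = P_R1 + P_R2 = 1.406 W

Final answer: 1.406 W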